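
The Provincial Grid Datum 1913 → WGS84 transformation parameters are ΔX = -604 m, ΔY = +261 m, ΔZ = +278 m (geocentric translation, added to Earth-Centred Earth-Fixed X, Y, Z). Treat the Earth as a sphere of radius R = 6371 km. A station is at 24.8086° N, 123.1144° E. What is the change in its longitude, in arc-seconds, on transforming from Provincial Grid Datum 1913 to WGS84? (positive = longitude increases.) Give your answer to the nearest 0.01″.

sin φ = 0.419588, cos φ = 0.907715, sin λ = 0.837581, cos λ = -0.546312.
East component: ΔE = −sin λ·ΔX + cos λ·ΔY = −(0.837581)(-604) + (-0.546312)(261) = 363.31 m.
1° of latitude spans πR/180 = 111195 m; at latitude φ, 1° of longitude spans that × cos φ = 100933.2 m, so Δλ = 363.31 / 100933.2 × 3600 = 12.958″.

Δλ = 12.96″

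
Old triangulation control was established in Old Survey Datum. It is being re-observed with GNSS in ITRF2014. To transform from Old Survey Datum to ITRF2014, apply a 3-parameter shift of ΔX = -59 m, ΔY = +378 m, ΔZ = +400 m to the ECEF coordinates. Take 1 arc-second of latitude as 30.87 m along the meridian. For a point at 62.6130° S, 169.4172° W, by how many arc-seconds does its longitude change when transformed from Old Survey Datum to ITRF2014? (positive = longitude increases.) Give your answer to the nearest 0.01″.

sin φ = -0.887920, cos φ = 0.459998, sin λ = -0.183656, cos λ = -0.982991.
East component: ΔE = −sin λ·ΔX + cos λ·ΔY = −(-0.183656)(-59) + (-0.982991)(378) = -382.41 m.
1° of latitude spans 3600 × 30.87 = 111132 m; at latitude φ, 1° of longitude spans that × cos φ = 51120.5 m, so Δλ = -382.41 / 51120.5 × 3600 = -26.930″.

Δλ = -26.93″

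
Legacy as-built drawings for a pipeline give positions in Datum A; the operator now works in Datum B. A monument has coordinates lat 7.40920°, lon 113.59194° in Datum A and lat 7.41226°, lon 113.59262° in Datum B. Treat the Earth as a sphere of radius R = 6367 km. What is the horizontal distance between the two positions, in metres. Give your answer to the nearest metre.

348 m

Δφ = 7.41226° − 7.40920° = +0.00306°; Δλ = 113.59262° − 113.59194° = +0.00068°.
1° along a meridian = πR/180 = 111125 m.
ΔN = Δφ × 111125 = 340.0 m; ΔE = Δλ × 111125 × cos(7.40920°) = +0.00068 × 111125 × 0.991650 = 74.9 m.
Distance = √(ΔE² + ΔN²) = √(74.9² + 340.0²) = 348.2 m.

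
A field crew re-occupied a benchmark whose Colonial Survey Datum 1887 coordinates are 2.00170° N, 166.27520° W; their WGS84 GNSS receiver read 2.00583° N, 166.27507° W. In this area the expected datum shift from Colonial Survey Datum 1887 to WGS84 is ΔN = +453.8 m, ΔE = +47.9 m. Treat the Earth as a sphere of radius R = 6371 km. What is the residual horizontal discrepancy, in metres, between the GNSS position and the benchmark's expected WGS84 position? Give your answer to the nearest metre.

Observed coordinate differences: Δφ = +0.00413°, Δλ = +0.00013°.
Converting to metres (1° lat = 111195 m, cos φ = 0.999390): observed ΔN = 459.2 m, observed ΔE = 14.4 m.
Subtracting the expected shift leaves a residual of 459.2 − (453.8) = 5.4 m north and 14.4 − (47.9) = -33.5 m east.
Residual distance = √(5.4² + (-33.5)²) = 33.9 m.

34 m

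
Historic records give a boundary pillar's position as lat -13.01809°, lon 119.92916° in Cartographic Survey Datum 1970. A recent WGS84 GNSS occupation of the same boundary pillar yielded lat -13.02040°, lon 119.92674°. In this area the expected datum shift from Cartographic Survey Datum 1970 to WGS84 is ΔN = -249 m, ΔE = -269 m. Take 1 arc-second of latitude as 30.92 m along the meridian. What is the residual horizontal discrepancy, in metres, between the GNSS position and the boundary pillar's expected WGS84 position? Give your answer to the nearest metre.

10 m

Observed coordinate differences: Δφ = -0.00231°, Δλ = -0.00242°.
Converting to metres (1° lat = 111312 m, cos φ = 0.974299): observed ΔN = -257.1 m, observed ΔE = -262.5 m.
Subtracting the expected shift leaves a residual of -257.1 − (-249) = -8.1 m north and -262.5 − (-269) = 6.5 m east.
Residual distance = √((-8.1)² + 6.5²) = 10.4 m.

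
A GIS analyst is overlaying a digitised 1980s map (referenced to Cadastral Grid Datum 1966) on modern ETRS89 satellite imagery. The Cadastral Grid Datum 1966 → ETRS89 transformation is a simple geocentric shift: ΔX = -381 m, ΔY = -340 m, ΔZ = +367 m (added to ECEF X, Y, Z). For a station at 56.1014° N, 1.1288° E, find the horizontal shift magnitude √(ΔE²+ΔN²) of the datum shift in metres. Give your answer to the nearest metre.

The local east axis at (φ, λ) is (−sin λ, cos λ, 0), so ΔE = −sin(1.1288°)·(-381) + cos(1.1288°)·(-340) = -332.43 m.
The local north axis is (−sin φ cos λ, −sin φ sin λ, cos φ), giving ΔN = 316.179 + 5.560 + 204.685 = 526.42 m.
Horizontal magnitude = √(ΔE² + ΔN²) = √((-332.43)² + 526.42²) = 622.60 m.

623 m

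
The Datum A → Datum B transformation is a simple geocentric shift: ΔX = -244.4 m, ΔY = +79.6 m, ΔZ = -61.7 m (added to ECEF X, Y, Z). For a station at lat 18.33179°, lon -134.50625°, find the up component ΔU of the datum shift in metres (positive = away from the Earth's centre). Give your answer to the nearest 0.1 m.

At φ = 18.33179°, λ = -134.50625°: sin φ = 0.314519, cos φ = 0.949251, sin λ = -0.713174, cos λ = -0.700987.
ΔU = cos φ cos λ·ΔX + cos φ sin λ·ΔY + sin φ·ΔZ = (0.949251)(-0.700987)(-244.4) + (0.949251)(-0.713174)(79.6) + (0.314519)(-61.7) = 89.33 m.

ΔU = 89.3 m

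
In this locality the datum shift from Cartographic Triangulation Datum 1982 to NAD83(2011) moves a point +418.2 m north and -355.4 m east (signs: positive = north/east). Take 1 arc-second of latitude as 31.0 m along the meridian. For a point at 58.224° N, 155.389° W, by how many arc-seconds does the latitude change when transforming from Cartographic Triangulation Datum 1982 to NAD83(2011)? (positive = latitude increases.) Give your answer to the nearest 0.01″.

Δφ = 13.49″

1″ of latitude = 31.00 m, so Δφ = 418.2 / 31.00 = 13.490″.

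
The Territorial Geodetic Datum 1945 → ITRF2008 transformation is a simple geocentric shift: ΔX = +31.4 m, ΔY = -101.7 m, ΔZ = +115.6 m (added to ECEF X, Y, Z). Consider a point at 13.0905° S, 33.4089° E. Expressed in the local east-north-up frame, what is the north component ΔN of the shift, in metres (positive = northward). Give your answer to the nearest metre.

At φ = -13.0905°, λ = 33.4089°: sin φ = -0.226490, cos φ = 0.974014, sin λ = 0.550610, cos λ = 0.834762.
ΔN = −sin φ cos λ·ΔX − sin φ sin λ·ΔY + cos φ·ΔZ = −(-0.226490)(0.834762)(31.4) − (-0.226490)(0.550610)(-101.7) + (0.974014)(115.6) = 105.85 m.

ΔN = 106 m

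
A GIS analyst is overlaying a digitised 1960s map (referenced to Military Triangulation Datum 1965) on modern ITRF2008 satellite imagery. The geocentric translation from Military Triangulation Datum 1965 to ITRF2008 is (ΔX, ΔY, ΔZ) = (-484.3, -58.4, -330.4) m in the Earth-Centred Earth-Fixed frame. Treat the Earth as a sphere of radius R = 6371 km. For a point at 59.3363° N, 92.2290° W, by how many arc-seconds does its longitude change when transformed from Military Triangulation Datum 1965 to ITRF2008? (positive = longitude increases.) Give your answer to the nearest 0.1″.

Δλ = -30.6″

sin φ = 0.860176, cos φ = 0.509998, sin λ = -0.999243, cos λ = -0.038894.
East component: ΔE = −sin λ·ΔX + cos λ·ΔY = −(-0.999243)(-484.3) + (-0.038894)(-58.4) = -481.66 m.
1° of latitude spans πR/180 = 111195 m; at latitude φ, 1° of longitude spans that × cos φ = 56709.2 m, so Δλ = -481.66 / 56709.2 × 3600 = -30.577″.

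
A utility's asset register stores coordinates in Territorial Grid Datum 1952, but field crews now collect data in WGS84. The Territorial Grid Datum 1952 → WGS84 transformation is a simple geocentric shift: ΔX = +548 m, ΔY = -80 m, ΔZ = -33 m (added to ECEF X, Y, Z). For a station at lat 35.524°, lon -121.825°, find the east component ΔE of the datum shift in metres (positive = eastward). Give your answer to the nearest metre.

At φ = 35.524°, λ = -121.825°: sin φ = 0.581044, cos φ = 0.813872, sin λ = -0.849663, cos λ = -0.527327.
ΔE = −sin λ·ΔX + cos λ·ΔY = −(-0.849663)·(548) + (-0.527327)·(-80) = 507.80 m.

ΔE = 508 m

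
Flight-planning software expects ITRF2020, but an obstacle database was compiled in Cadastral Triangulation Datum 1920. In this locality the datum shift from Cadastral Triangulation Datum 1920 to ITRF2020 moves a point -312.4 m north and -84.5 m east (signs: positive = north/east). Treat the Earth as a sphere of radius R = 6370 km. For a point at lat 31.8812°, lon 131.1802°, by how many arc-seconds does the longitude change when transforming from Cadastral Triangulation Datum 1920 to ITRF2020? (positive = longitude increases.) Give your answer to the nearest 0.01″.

Δλ = -3.22″

At latitude 31.8812°, cos φ = 0.849145.
One radian of longitude at latitude φ spans R cos φ, so Δλ = ΔE / (R cos φ) = -84.5 / (6370000 × 0.849145) = -1.5622e-05 rad = -3.222″.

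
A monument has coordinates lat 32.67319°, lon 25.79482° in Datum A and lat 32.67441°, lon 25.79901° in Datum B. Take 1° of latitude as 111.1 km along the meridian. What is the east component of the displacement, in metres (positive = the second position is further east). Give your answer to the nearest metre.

Δφ = 32.67441° − 32.67319° = +0.00122°; Δλ = 25.79901° − 25.79482° = +0.00419°.
ΔN = Δφ × 111100 = 135.5 m; ΔE = Δλ × 111100 × cos(32.67319°) = +0.00419 × 111100 × 0.841763 = 391.8 m.

ΔE = 392 m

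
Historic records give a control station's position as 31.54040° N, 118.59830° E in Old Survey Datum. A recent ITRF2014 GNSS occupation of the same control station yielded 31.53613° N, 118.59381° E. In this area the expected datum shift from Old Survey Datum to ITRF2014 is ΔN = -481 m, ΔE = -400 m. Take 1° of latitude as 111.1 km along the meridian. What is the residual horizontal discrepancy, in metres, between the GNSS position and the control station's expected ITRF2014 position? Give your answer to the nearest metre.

Observed coordinate differences: Δφ = -0.00427°, Δλ = -0.00449°.
Converting to metres (1° lat = 111100 m, cos φ = 0.852272): observed ΔN = -474.4 m, observed ΔE = -425.1 m.
Subtracting the expected shift leaves a residual of -474.4 − (-481) = 6.6 m north and -425.1 − (-400) = -25.1 m east.
Residual distance = √(6.6² + (-25.1)²) = 26.0 m.

26 m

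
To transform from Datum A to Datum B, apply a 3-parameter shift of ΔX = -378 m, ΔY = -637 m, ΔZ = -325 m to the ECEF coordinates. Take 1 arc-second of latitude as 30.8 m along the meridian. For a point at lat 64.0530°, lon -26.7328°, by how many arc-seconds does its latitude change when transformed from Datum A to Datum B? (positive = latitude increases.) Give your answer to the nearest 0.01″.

sin φ = 0.899199, cos φ = 0.437540, sin λ = -0.449830, cos λ = 0.893114.
North component: ΔN = −sin φ cos λ·ΔX − sin φ sin λ·ΔY + cos φ·ΔZ = −(0.899199)(0.893114)(-378) − (0.899199)(-0.449830)(-637) + (0.437540)(-325) = -96.29 m.
1° of latitude spans 3600 × 30.80 = 110880 m, so Δφ = -96.29 / 110880 × 3600 = -3.126″.

Δφ = -3.13″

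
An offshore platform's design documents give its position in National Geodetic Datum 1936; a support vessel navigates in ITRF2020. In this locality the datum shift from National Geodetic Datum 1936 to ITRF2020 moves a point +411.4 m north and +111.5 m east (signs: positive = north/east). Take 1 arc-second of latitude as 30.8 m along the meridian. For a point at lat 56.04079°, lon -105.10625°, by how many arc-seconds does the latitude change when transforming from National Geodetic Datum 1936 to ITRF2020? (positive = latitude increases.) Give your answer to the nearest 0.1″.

1″ of latitude = 30.80 m, so Δφ = 411.4 / 30.80 = 13.357″.

Δφ = 13.4″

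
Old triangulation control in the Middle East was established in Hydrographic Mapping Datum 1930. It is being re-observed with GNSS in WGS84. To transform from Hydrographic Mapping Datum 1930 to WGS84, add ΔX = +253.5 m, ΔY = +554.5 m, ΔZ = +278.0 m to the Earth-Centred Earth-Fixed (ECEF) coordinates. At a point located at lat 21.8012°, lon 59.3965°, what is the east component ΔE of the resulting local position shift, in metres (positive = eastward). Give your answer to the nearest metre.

ΔE = 64 m

The local east axis at (φ, λ) is (−sin λ, cos λ, 0), so ΔE = −sin(59.3965°)·253.5 + cos(59.3965°)·554.5 = 64.10 m.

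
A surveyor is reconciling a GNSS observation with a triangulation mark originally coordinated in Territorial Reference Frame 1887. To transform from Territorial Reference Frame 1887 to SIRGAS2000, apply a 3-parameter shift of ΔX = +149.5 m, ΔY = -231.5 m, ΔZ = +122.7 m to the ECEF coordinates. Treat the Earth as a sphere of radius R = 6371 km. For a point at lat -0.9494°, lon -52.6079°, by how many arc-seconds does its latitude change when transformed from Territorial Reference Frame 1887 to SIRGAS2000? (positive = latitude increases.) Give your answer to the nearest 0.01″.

Δφ = 4.12″

sin φ = -0.016569, cos φ = 0.999863, sin λ = -0.794498, cos λ = 0.607266.
North component: ΔN = −sin φ cos λ·ΔX − sin φ sin λ·ΔY + cos φ·ΔZ = −(-0.016569)(0.607266)(149.5) − (-0.016569)(-0.794498)(-231.5) + (0.999863)(122.7) = 127.23 m.
1° of latitude spans πR/180 = 111195 m, so Δφ = 127.23 / 111195 × 3600 = 4.119″.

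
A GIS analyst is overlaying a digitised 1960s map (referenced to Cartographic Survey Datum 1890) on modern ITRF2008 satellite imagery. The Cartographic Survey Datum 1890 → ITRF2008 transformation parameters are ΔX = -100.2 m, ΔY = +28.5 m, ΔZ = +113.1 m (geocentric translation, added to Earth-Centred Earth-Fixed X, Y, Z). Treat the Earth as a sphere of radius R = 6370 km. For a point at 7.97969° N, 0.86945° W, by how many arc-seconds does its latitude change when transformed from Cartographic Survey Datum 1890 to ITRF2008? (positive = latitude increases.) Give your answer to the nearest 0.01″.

sin φ = 0.138822, cos φ = 0.990317, sin λ = -0.015174, cos λ = 0.999885.
North component: ΔN = −sin φ cos λ·ΔX − sin φ sin λ·ΔY + cos φ·ΔZ = −(0.138822)(0.999885)(-100.2) − (0.138822)(-0.015174)(28.5) + (0.990317)(113.1) = 125.97 m.
1° of latitude spans πR/180 = 111177 m, so Δφ = 125.97 / 111177 × 3600 = 4.079″.

Δφ = 4.08″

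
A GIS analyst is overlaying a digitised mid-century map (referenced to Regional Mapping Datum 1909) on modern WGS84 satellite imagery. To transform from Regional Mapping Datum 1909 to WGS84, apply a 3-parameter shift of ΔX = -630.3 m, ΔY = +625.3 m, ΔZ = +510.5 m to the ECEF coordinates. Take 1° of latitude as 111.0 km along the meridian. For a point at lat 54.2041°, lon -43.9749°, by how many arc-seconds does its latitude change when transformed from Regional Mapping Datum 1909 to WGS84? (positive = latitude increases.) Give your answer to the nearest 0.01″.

Δφ = 33.04″

sin φ = 0.811106, cos φ = 0.584900, sin λ = -0.694343, cos λ = 0.719644.
North component: ΔN = −sin φ cos λ·ΔX − sin φ sin λ·ΔY + cos φ·ΔZ = −(0.811106)(0.719644)(-630.3) − (0.811106)(-0.694343)(625.3) + (0.584900)(510.5) = 1018.66 m.
1° of latitude spans 111000 m, so Δφ = 1018.66 / 111000 × 3600 = 33.038″.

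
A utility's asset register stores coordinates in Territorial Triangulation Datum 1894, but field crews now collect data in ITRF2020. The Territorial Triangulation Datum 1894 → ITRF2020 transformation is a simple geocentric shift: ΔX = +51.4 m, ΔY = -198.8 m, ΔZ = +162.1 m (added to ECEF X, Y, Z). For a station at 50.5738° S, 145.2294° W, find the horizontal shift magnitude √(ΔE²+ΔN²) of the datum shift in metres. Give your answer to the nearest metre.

249 m

The local east axis at (φ, λ) is (−sin λ, cos λ, 0), so ΔE = −sin(-145.2294°)·51.4 + cos(-145.2294°)·(-198.8) = 192.62 m.
The local north axis is (−sin φ cos λ, −sin φ sin λ, cos φ), giving ΔN = -32.614 + 87.575 + 102.947 = 157.91 m.
Horizontal magnitude = √(ΔE² + ΔN²) = √(192.62² + 157.91²) = 249.07 m.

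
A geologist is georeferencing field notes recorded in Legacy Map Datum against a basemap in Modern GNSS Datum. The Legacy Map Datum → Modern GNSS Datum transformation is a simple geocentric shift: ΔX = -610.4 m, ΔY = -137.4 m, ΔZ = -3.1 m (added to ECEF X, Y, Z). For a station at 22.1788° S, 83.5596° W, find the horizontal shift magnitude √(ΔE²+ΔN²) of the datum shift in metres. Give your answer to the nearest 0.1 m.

The local east axis at (φ, λ) is (−sin λ, cos λ, 0), so ΔE = −sin(-83.5596°)·(-610.4) + cos(-83.5596°)·(-137.4) = -621.96 m.
The local north axis is (−sin φ cos λ, −sin φ sin λ, cos φ), giving ΔN = -25.847 + 51.541 − 2.871 = 22.82 m.
Horizontal magnitude = √(ΔE² + ΔN²) = √((-621.96)² + 22.82²) = 622.38 m.

622.4 m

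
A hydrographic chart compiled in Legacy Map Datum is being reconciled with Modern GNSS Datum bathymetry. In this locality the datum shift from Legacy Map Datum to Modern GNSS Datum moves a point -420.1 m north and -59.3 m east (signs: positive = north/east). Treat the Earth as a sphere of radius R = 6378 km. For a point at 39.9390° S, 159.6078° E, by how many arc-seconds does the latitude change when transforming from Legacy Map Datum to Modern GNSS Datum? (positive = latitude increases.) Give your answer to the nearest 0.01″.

Δφ = -13.59″

On a sphere of radius R, 1 rad of latitude = R, so Δφ = ΔN / R = -420.1 / 6378000 = -6.5867e-05 rad = -13.586″.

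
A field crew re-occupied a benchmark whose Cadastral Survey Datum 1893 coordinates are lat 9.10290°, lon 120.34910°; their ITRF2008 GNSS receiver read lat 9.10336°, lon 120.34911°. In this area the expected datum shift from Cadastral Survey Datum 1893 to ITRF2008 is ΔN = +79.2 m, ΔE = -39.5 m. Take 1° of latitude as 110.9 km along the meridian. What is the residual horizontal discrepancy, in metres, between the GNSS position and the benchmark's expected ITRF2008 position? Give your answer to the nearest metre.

49 m

Observed coordinate differences: Δφ = +0.00046°, Δλ = +0.00001°.
Converting to metres (1° lat = 110900 m, cos φ = 0.987406): observed ΔN = 51.0 m, observed ΔE = 1.1 m.
Subtracting the expected shift leaves a residual of 51.0 − (79.2) = -28.2 m north and 1.1 − (-39.5) = 40.6 m east.
Residual distance = √((-28.2)² + 40.6²) = 49.4 m.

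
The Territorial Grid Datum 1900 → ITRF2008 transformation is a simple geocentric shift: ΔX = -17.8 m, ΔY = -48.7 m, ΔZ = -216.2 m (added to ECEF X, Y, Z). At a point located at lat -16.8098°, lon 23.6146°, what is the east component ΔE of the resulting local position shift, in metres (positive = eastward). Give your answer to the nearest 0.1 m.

The local east axis at (φ, λ) is (−sin λ, cos λ, 0), so ΔE = −sin(23.6146°)·(-17.8) + cos(23.6146°)·(-48.7) = -37.49 m.

ΔE = -37.5 m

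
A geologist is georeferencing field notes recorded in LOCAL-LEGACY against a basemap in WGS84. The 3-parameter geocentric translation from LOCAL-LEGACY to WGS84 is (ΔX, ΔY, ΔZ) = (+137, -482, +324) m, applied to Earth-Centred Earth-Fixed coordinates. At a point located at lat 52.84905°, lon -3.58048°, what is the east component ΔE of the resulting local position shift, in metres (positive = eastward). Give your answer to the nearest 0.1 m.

The local east axis at (φ, λ) is (−sin λ, cos λ, 0), so ΔE = −sin(-3.58048°)·137 + cos(-3.58048°)·(-482) = -472.50 m.

ΔE = -472.5 m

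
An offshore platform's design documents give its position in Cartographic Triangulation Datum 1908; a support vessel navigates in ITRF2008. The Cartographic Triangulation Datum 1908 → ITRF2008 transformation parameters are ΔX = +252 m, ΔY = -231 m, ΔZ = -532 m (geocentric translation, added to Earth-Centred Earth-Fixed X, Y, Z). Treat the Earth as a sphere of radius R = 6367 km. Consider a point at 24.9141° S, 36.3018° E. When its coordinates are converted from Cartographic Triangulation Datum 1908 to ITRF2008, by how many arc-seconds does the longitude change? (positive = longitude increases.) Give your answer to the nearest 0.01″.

sin φ = -0.421259, cos φ = 0.906940, sin λ = 0.592038, cos λ = 0.805910.
East component: ΔE = −sin λ·ΔX + cos λ·ΔY = −(0.592038)(252) + (0.805910)(-231) = -335.36 m.
1° of latitude spans πR/180 = 111125 m; at latitude φ, 1° of longitude spans that × cos φ = 100783.9 m, so Δλ = -335.36 / 100783.9 × 3600 = -11.979″.

Δλ = -11.98″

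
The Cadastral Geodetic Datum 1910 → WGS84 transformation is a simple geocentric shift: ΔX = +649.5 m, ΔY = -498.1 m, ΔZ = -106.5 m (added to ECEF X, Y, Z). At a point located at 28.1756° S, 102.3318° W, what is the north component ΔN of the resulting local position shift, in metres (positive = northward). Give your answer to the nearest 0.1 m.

At φ = -28.1756°, λ = -102.3318°: sin φ = -0.472175, cos φ = 0.881505, sin λ = -0.976927, cos λ = -0.213573.
ΔN = −sin φ cos λ·ΔX − sin φ sin λ·ΔY + cos φ·ΔZ = −(-0.472175)(-0.213573)(649.5) − (-0.472175)(-0.976927)(-498.1) + (0.881505)(-106.5) = 70.39 m.

ΔN = 70.4 m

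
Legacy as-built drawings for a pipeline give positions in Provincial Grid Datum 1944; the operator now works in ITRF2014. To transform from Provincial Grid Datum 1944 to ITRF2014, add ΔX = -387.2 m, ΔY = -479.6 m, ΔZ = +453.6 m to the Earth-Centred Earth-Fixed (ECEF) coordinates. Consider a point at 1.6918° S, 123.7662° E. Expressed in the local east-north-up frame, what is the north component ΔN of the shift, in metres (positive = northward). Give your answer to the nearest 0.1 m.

ΔN = 448.0 m

At φ = -1.6918°, λ = 123.7662°: sin φ = -0.029523, cos φ = 0.999564, sin λ = 0.831312, cos λ = -0.555805.
ΔN = −sin φ cos λ·ΔX − sin φ sin λ·ΔY + cos φ·ΔZ = −(-0.029523)(-0.555805)(-387.2) − (-0.029523)(0.831312)(-479.6) + (0.999564)(453.6) = 447.99 m.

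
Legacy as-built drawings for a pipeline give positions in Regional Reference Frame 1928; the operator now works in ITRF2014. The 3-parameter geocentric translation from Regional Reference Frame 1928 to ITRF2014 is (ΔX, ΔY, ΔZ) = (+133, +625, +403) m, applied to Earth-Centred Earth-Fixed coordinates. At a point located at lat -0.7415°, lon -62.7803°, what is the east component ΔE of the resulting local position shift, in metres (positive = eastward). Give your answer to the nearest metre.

ΔE = 404 m

At φ = -0.7415°, λ = -62.7803°: sin φ = -0.012941, cos φ = 0.999916, sin λ = -0.889259, cos λ = 0.457404.
ΔE = −sin λ·ΔX + cos λ·ΔY = −(-0.889259)·(133) + (0.457404)·(625) = 404.15 m.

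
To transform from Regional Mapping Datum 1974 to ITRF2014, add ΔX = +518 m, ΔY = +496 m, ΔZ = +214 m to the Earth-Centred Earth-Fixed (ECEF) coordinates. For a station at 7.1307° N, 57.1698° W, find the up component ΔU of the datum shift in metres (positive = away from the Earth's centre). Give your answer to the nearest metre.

The local up (radial) axis is (cos φ cos λ, cos φ sin λ, sin φ), giving ΔU = 278.662 − 413.556 + 26.564 = -108.33 m.

ΔU = -108 m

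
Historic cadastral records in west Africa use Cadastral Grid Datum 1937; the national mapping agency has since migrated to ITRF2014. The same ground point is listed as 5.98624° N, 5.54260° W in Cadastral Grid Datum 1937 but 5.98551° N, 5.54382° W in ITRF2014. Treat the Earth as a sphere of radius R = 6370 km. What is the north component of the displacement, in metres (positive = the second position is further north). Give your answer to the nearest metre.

ΔN = -81 m

Δφ = 5.98551° − 5.98624° = -0.00073°; Δλ = -5.54382° − -5.54260° = -0.00122°.
1° along a meridian = πR/180 = 111177 m.
ΔN = Δφ × 111177 = -81.2 m; ΔE = Δλ × 111177 × cos(5.98624°) = -0.00122 × 111177 × 0.994547 = -134.9 m.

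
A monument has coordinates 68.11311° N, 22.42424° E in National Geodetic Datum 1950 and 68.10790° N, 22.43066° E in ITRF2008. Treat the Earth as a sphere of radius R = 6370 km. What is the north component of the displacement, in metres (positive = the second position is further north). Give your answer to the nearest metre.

ΔN = -579 m

Δφ = 68.10790° − 68.11311° = -0.00521°; Δλ = 22.43066° − 22.42424° = +0.00642°.
1° along a meridian = πR/180 = 111177 m.
ΔN = Δφ × 111177 = -579.2 m; ΔE = Δλ × 111177 × cos(68.11311°) = +0.00642 × 111177 × 0.372775 = 266.1 m.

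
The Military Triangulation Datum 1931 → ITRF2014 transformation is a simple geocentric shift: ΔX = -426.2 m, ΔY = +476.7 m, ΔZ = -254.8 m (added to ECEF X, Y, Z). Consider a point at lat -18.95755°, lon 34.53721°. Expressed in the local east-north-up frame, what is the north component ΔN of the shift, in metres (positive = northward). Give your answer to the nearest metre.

ΔN = -267 m

At φ = -18.95755°, λ = 34.53721°: sin φ = -0.324868, cos φ = 0.945760, sin λ = 0.566941, cos λ = 0.823758.
ΔN = −sin φ cos λ·ΔX − sin φ sin λ·ΔY + cos φ·ΔZ = −(-0.324868)(0.823758)(-426.2) − (-0.324868)(0.566941)(476.7) + (0.945760)(-254.8) = -267.24 m.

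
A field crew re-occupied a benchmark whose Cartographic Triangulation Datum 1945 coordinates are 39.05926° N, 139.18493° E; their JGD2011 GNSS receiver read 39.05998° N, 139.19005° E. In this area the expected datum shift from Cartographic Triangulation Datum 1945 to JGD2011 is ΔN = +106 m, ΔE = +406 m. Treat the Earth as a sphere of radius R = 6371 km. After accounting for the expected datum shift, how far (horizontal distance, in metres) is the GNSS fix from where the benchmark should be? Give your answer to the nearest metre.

Observed coordinate differences: Δφ = +0.00072°, Δλ = +0.00512°.
Converting to metres (1° lat = 111195 m, cos φ = 0.776495): observed ΔN = 80.1 m, observed ΔE = 442.1 m.
Subtracting the expected shift leaves a residual of 80.1 − (106) = -25.9 m north and 442.1 − (406) = 36.1 m east.
Residual distance = √((-25.9)² + 36.1²) = 44.4 m.

44 m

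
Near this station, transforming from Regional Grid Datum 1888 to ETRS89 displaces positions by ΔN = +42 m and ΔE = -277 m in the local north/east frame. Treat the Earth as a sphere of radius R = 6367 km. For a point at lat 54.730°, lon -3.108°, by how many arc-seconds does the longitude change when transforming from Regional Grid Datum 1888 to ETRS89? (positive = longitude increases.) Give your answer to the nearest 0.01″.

At latitude 54.730°, cos φ = 0.577430.
One radian of longitude at latitude φ spans R cos φ, so Δλ = ΔE / (R cos φ) = -277.0 / (6367000 × 0.577430) = -7.5343e-05 rad = -15.541″.

Δλ = -15.54″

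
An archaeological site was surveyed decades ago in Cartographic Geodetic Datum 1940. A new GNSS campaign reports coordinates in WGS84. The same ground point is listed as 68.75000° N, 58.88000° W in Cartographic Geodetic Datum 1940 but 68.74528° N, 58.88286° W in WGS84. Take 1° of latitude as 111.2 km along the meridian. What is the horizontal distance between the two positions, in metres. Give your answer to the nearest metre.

537 m

Δφ = 68.74528° − 68.75000° = -0.00472°; Δλ = -58.88286° − -58.88000° = -0.00286°.
ΔN = Δφ × 111200 = -524.9 m; ΔE = Δλ × 111200 × cos(68.75000°) = -0.00286 × 111200 × 0.362438 = -115.3 m.
Distance = √(ΔE² + ΔN²) = √((-115.3)² + (-524.9)²) = 537.4 m.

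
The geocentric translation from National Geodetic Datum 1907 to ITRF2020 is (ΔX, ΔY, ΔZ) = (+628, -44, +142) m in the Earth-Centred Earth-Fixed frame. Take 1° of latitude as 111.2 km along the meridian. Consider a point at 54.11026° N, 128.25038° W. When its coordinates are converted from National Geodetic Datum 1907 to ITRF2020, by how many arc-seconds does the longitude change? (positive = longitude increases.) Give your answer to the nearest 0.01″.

Δλ = 28.74″

sin φ = 0.810147, cos φ = 0.586227, sin λ = -0.785313, cos λ = -0.619099.
East component: ΔE = −sin λ·ΔX + cos λ·ΔY = −(-0.785313)(628) + (-0.619099)(-44) = 520.42 m.
1° of latitude spans 111200 m; at latitude φ, 1° of longitude spans that × cos φ = 65188.5 m, so Δλ = 520.42 / 65188.5 × 3600 = 28.740″.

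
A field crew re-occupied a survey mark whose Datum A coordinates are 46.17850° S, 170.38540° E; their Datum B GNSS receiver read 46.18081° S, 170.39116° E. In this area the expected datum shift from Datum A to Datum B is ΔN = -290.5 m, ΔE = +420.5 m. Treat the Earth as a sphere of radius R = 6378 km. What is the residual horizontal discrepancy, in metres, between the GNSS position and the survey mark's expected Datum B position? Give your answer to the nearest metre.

Observed coordinate differences: Δφ = -0.00231°, Δλ = +0.00576°.
Converting to metres (1° lat = 111317 m, cos φ = 0.692414): observed ΔN = -257.1 m, observed ΔE = 444.0 m.
Subtracting the expected shift leaves a residual of -257.1 − (-290.5) = 33.4 m north and 444.0 − (420.5) = 23.5 m east.
Residual distance = √(33.4² + 23.5²) = 40.8 m.

41 m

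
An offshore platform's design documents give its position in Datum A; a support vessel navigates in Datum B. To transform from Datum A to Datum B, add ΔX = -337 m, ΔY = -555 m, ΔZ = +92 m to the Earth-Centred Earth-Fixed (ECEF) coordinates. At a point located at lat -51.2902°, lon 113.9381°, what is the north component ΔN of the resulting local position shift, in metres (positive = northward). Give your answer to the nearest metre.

At φ = -51.2902°, λ = 113.9381°: sin φ = -0.780323, cos φ = 0.625376, sin λ = 0.913984, cos λ = -0.405749.
ΔN = −sin φ cos λ·ΔX − sin φ sin λ·ΔY + cos φ·ΔZ = −(-0.780323)(-0.405749)(-337) − (-0.780323)(0.913984)(-555) + (0.625376)(92) = -231.59 m.

ΔN = -232 m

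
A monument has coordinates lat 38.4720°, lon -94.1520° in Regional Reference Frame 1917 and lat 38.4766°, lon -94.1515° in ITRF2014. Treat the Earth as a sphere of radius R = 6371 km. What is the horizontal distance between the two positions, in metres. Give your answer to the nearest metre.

513 m

Δφ = 38.4766° − 38.4720° = +0.0046°; Δλ = -94.1515° − -94.1520° = +0.0005°.
1° along a meridian = πR/180 = 111195 m.
ΔN = Δφ × 111195 = 511.5 m; ΔE = Δλ × 111195 × cos(38.4720°) = +0.0005 × 111195 × 0.782912 = 43.5 m.
Distance = √(ΔE² + ΔN²) = √(43.5² + 511.5²) = 513.3 m.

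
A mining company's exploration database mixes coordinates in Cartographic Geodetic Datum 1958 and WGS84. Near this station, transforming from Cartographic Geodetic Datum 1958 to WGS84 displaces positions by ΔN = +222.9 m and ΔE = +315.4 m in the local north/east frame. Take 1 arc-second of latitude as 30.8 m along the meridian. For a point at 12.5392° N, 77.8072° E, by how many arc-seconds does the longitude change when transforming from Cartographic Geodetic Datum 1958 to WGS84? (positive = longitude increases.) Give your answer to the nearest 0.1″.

At latitude 12.5392°, cos φ = 0.976148.
1″ of longitude at this latitude = 30.80 × cos φ = 30.0653 m, so Δλ = 315.4 / 30.0653 = 10.490″.

Δλ = 10.5″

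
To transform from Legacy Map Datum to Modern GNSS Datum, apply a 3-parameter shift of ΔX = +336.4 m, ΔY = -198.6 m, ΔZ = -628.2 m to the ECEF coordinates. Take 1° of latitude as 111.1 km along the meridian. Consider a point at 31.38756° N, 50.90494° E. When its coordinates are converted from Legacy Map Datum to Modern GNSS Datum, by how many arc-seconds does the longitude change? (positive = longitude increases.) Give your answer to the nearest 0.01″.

sin φ = 0.520824, cos φ = 0.853664, sin λ = 0.776101, cos λ = 0.630609.
East component: ΔE = −sin λ·ΔX + cos λ·ΔY = −(0.776101)(336.4) + (0.630609)(-198.6) = -386.32 m.
1° of latitude spans 111100 m; at latitude φ, 1° of longitude spans that × cos φ = 94842.1 m, so Δλ = -386.32 / 94842.1 × 3600 = -14.664″.

Δλ = -14.66″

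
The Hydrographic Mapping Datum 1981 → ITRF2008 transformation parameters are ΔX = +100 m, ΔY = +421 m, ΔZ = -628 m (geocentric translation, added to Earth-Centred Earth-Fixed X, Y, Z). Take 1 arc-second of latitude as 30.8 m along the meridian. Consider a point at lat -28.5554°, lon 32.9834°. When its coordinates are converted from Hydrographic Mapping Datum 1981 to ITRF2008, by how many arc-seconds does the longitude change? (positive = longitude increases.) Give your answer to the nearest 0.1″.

Δλ = 11.0″

sin φ = -0.478008, cos φ = 0.878355, sin λ = 0.544396, cos λ = 0.838828.
East component: ΔE = −sin λ·ΔX + cos λ·ΔY = −(0.544396)(100) + (0.838828)(421) = 298.71 m.
1° of latitude spans 3600 × 30.80 = 110880 m; at latitude φ, 1° of longitude spans that × cos φ = 97392.0 m, so Δλ = 298.71 / 97392.0 × 3600 = 11.041″.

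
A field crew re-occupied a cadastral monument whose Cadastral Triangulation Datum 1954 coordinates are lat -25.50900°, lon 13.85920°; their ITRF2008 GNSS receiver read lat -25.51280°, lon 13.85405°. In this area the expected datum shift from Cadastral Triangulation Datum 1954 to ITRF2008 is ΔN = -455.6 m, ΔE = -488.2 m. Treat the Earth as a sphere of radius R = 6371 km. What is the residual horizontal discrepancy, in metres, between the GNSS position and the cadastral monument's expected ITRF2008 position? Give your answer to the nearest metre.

Observed coordinate differences: Δφ = -0.00380°, Δλ = -0.00515°.
Converting to metres (1° lat = 111195 m, cos φ = 0.902518): observed ΔN = -422.5 m, observed ΔE = -516.8 m.
Subtracting the expected shift leaves a residual of -422.5 − (-455.6) = 33.1 m north and -516.8 − (-488.2) = -28.6 m east.
Residual distance = √(33.1² + (-28.6)²) = 43.7 m.

44 m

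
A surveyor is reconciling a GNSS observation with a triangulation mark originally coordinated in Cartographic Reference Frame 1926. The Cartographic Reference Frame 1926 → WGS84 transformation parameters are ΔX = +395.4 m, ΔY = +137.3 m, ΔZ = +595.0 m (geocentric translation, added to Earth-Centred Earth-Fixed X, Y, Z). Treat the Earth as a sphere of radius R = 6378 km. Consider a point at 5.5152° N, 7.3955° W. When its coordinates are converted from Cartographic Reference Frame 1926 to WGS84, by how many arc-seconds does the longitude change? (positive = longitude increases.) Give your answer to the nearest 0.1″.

sin φ = 0.096110, cos φ = 0.995371, sin λ = -0.128718, cos λ = 0.991681.
East component: ΔE = −sin λ·ΔX + cos λ·ΔY = −(-0.128718)(395.4) + (0.991681)(137.3) = 187.05 m.
1° of latitude spans πR/180 = 111317 m; at latitude φ, 1° of longitude spans that × cos φ = 110801.8 m, so Δλ = 187.05 / 110801.8 × 3600 = 6.077″.

Δλ = 6.1″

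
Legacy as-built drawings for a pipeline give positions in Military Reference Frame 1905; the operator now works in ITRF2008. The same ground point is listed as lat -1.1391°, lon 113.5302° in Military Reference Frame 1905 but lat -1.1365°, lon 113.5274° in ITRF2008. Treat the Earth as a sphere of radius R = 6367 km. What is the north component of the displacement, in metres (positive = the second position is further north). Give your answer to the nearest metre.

Δφ = -1.1365° − -1.1391° = +0.0026°; Δλ = 113.5274° − 113.5302° = -0.0028°.
1° along a meridian = πR/180 = 111125 m.
ΔN = Δφ × 111125 = 288.9 m; ΔE = Δλ × 111125 × cos(-1.1391°) = -0.0028 × 111125 × 0.999802 = -311.1 m.

ΔN = 289 m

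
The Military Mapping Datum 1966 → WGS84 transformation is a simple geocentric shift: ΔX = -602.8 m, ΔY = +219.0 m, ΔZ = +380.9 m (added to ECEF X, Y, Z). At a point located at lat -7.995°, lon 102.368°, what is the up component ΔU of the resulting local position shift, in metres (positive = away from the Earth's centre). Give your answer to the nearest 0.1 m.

At φ = -7.995°, λ = 102.368°: sin φ = -0.139087, cos φ = 0.990280, sin λ = 0.976792, cos λ = -0.214190.
ΔU = cos φ cos λ·ΔX + cos φ sin λ·ΔY + sin φ·ΔZ = (0.990280)(-0.214190)(-602.8) + (0.990280)(0.976792)(219.0) + (-0.139087)(380.9) = 286.72 m.

ΔU = 286.7 m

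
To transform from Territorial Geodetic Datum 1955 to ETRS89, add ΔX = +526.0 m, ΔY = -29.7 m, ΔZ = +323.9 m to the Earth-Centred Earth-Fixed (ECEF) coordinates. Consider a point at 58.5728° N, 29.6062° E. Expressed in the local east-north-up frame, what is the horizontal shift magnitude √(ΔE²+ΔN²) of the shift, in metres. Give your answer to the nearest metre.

354 m

At φ = 58.5728°, λ = 29.6062°: sin φ = 0.853303, cos φ = 0.521415, sin λ = 0.494036, cos λ = 0.869441.
ΔE = −sin λ·ΔX + cos λ·ΔY = −(0.494036)·(526.0) + (0.869441)·(-29.7) = -285.69 m.
ΔN = −sin φ cos λ·ΔX − sin φ sin λ·ΔY + cos φ·ΔZ = −(0.853303)(0.869441)(526.0) − (0.853303)(0.494036)(-29.7) + (0.521415)(323.9) = -208.83 m.
Horizontal magnitude = √(ΔE² + ΔN²) = √((-285.69)² + (-208.83)²) = 353.87 m.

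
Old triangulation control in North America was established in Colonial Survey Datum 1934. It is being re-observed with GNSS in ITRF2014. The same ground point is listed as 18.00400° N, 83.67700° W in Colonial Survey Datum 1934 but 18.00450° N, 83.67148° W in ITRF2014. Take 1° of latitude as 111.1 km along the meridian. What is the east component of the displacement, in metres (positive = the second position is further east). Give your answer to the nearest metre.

Δφ = 18.00450° − 18.00400° = +0.00050°; Δλ = -83.67148° − -83.67700° = +0.00552°.
ΔN = Δφ × 111100 = 55.5 m; ΔE = Δλ × 111100 × cos(18.00400°) = +0.00552 × 111100 × 0.951035 = 583.2 m.

ΔE = 583 m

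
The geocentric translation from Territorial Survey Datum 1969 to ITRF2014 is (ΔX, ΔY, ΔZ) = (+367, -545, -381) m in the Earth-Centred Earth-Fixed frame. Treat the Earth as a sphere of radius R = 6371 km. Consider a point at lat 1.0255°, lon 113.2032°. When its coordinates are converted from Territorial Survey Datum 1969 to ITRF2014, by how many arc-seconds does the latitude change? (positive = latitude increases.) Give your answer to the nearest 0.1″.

Δφ = -12.0″

sin φ = 0.017897, cos φ = 0.999840, sin λ = 0.919113, cos λ = -0.393993.
North component: ΔN = −sin φ cos λ·ΔX − sin φ sin λ·ΔY + cos φ·ΔZ = −(0.017897)(-0.393993)(367) − (0.017897)(0.919113)(-545) + (0.999840)(-381) = -369.39 m.
1° of latitude spans πR/180 = 111195 m, so Δφ = -369.39 / 111195 × 3600 = -11.959″.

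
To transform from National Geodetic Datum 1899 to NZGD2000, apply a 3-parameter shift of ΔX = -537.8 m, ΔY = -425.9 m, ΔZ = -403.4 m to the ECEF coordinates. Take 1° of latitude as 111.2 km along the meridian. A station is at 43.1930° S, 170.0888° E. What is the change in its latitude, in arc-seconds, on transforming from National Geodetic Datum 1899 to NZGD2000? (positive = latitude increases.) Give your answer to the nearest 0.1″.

sin φ = -0.684458, cos φ = 0.729052, sin λ = 0.172122, cos λ = -0.985076.
North component: ΔN = −sin φ cos λ·ΔX − sin φ sin λ·ΔY + cos φ·ΔZ = −(-0.684458)(-0.985076)(-537.8) − (-0.684458)(0.172122)(-425.9) + (0.729052)(-403.4) = 18.33 m.
1° of latitude spans 111200 m, so Δφ = 18.33 / 111200 × 3600 = 0.594″.

Δφ = 0.6″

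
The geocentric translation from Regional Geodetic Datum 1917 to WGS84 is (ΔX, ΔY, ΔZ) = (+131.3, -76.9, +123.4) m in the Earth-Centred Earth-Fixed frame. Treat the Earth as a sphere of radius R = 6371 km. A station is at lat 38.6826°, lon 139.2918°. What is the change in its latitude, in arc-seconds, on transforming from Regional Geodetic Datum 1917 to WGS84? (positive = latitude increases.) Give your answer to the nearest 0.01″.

sin φ = 0.625006, cos φ = 0.780620, sin λ = 0.652207, cos λ = -0.758041.
North component: ΔN = −sin φ cos λ·ΔX − sin φ sin λ·ΔY + cos φ·ΔZ = −(0.625006)(-0.758041)(131.3) − (0.625006)(0.652207)(-76.9) + (0.780620)(123.4) = 189.88 m.
1° of latitude spans πR/180 = 111195 m, so Δφ = 189.88 / 111195 × 3600 = 6.148″.

Δφ = 6.15″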